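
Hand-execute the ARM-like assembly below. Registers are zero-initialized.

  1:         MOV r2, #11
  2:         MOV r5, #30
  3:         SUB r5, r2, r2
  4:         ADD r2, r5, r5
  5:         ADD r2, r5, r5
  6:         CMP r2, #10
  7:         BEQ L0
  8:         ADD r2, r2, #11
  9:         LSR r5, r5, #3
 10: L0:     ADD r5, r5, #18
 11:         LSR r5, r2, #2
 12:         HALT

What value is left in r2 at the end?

r2=11
r5=30
r5=11-11=0
r2=0+0=0
r2=0+0=0
CMP r2, #10  (cmp 0,10)
BEQ L0: not taken
r2=0+11=11
r5=0>>3=0
r5=0+18=18
r5=11>>2=2
halt.

11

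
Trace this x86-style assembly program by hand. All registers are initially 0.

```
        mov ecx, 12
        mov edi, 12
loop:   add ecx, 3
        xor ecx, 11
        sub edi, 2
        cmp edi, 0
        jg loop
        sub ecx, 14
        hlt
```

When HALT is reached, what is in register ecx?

mov ecx, 12 → ecx=12
mov edi, 12 → edi=12
add ecx, 3 → ecx=12+3=15
xor ecx, 11 → ecx=15^11=4
sub edi, 2 → edi=12-2=10
cmp edi, 0  (cmp 10,0)
jg loop: taken
add ecx, 3 → ecx=4+3=7
xor ecx, 11 → ecx=7^11=12
sub edi, 2 → edi=10-2=8
cmp edi, 0  (cmp 8,0)
jg loop: taken
add ecx, 3 → ecx=12+3=15
xor ecx, 11 → ecx=15^11=4
sub edi, 2 → edi=8-2=6
cmp edi, 0  (cmp 6,0)
jg loop: taken
add ecx, 3 → ecx=4+3=7
xor ecx, 11 → ecx=7^11=12
sub edi, 2 → edi=6-2=4
cmp edi, 0  (cmp 4,0)
jg loop: taken
add ecx, 3 → ecx=12+3=15
xor ecx, 11 → ecx=15^11=4
sub edi, 2 → edi=4-2=2
cmp edi, 0  (cmp 2,0)
jg loop: taken
add ecx, 3 → ecx=4+3=7
xor ecx, 11 → ecx=7^11=12
sub edi, 2 → edi=2-2=0
cmp edi, 0  (cmp 0,0)
jg loop: not taken
sub ecx, 14 → ecx=12-14=-2
halt.

-2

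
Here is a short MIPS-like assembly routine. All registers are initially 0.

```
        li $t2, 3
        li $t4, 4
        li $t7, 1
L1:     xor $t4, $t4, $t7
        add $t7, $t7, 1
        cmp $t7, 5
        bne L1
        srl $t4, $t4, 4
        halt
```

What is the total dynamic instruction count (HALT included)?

21

li $t2, 3 → $t2=3
li $t4, 4 → $t4=4
li $t7, 1 → $t7=1
xor $t4, $t4, $t7 → $t4=4^1=5
add $t7, $t7, 1 → $t7=1+1=2
cmp $t7, 5  (cmp 2,5)
bne L1: taken
xor $t4, $t4, $t7 → $t4=5^2=7
add $t7, $t7, 1 → $t7=2+1=3
cmp $t7, 5  (cmp 3,5)
bne L1: taken
xor $t4, $t4, $t7 → $t4=7^3=4
add $t7, $t7, 1 → $t7=3+1=4
cmp $t7, 5  (cmp 4,5)
bne L1: taken
xor $t4, $t4, $t7 → $t4=4^4=0
add $t7, $t7, 1 → $t7=4+1=5
cmp $t7, 5  (cmp 5,5)
bne L1: not taken
srl $t4, $t4, 4 → $t4=0>>4=0
halt.
Total executed instructions: 21.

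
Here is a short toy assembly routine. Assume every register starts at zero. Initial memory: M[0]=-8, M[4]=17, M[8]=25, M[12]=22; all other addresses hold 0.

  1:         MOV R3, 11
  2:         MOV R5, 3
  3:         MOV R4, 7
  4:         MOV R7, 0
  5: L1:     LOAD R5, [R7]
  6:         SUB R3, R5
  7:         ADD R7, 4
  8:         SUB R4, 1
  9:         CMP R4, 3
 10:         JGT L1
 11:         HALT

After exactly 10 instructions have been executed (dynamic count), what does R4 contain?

R3=11
R5=3
R4=7
R7=0
R5=M[0]=-8
R3=11-(-8)=19
R7=0+4=4
R4=7-1=6
CMP R4, 3  (cmp 6,3)
JGT L1: taken
After step 10: R4 = 6.

6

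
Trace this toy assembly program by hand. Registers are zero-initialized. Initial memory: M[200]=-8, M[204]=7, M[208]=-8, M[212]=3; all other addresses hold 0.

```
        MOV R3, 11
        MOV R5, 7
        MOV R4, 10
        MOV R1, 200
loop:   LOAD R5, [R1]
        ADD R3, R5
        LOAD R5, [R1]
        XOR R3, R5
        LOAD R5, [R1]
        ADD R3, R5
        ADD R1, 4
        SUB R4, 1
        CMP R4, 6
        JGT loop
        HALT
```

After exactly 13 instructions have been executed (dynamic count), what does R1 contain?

204

MOV R3, 11 → R3=11
MOV R5, 7 → R5=7
MOV R4, 10 → R4=10
MOV R1, 200 → R1=200
LOAD R5, [R1] → R5=M[200]=-8
ADD R3, R5 → R3=11+(-8)=3
LOAD R5, [R1] → R5=M[200]=-8
XOR R3, R5 → R3=3^(-8)=-5
LOAD R5, [R1] → R5=M[200]=-8
ADD R3, R5 → R3=(-5)+(-8)=-13
ADD R1, 4 → R1=200+4=204
SUB R4, 1 → R4=10-1=9
CMP R4, 6  (cmp 9,6)
After step 13: R1 = 204.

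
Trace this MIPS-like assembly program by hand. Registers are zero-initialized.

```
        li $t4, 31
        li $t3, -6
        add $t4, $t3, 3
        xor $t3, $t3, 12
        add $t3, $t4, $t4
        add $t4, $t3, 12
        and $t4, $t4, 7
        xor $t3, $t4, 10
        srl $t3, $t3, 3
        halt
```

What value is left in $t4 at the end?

6

li $t4, 31 → $t4=31
li $t3, -6 → $t3=-6
add $t4, $t3, 3 → $t4=(-6)+3=-3
xor $t3, $t3, 12 → $t3=(-6)^12=-10
add $t3, $t4, $t4 → $t3=(-3)+(-3)=-6
add $t4, $t3, 12 → $t4=(-6)+12=6
and $t4, $t4, 7 → $t4=6&7=6
xor $t3, $t4, 10 → $t3=6^10=12
srl $t3, $t3, 3 → $t3=12>>3=1
halt.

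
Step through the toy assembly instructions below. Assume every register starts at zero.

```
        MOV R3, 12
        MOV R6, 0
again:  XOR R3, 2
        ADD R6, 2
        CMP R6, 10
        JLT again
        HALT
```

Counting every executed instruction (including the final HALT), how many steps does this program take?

23

after MOV R3, 12: R3=12
after MOV R6, 0: R6=0
after XOR R3, 2: R3=12^2=14
after ADD R6, 2: R6=0+2=2
CMP R6, 10  (cmp 2,10)
JLT again: taken
after XOR R3, 2: R3=14^2=12
after ADD R6, 2: R6=2+2=4
CMP R6, 10  (cmp 4,10)
JLT again: taken
after XOR R3, 2: R3=12^2=14
after ADD R6, 2: R6=4+2=6
CMP R6, 10  (cmp 6,10)
JLT again: taken
after XOR R3, 2: R3=14^2=12
after ADD R6, 2: R6=6+2=8
CMP R6, 10  (cmp 8,10)
JLT again: taken
after XOR R3, 2: R3=12^2=14
after ADD R6, 2: R6=8+2=10
CMP R6, 10  (cmp 10,10)
JLT again: not taken
halt.
Total executed instructions: 23.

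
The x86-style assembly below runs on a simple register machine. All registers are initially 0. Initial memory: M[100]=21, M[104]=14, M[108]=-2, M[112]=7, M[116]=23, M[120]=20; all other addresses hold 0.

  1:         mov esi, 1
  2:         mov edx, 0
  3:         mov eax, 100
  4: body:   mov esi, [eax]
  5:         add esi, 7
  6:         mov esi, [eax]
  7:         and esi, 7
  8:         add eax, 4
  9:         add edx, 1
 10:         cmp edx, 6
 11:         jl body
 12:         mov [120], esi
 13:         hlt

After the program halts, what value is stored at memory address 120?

4

after mov esi, 1: esi=1
after mov edx, 0: edx=0
after mov eax, 100: eax=100
after mov esi, [eax]: esi=M[100]=21
after add esi, 7: esi=21+7=28
after mov esi, [eax]: esi=M[100]=21
after and esi, 7: esi=21&7=5
after add eax, 4: eax=100+4=104
after add edx, 1: edx=0+1=1
cmp edx, 6  (cmp 1,6)
jl body: taken
after mov esi, [eax]: esi=M[104]=14
after add esi, 7: esi=14+7=21
after mov esi, [eax]: esi=M[104]=14
after and esi, 7: esi=14&7=6
after add eax, 4: eax=104+4=108
after add edx, 1: edx=1+1=2
cmp edx, 6  (cmp 2,6)
jl body: taken
after mov esi, [eax]: esi=M[108]=-2
after add esi, 7: esi=(-2)+7=5
after mov esi, [eax]: esi=M[108]=-2
after and esi, 7: esi=(-2)&7=6
after add eax, 4: eax=108+4=112
after add edx, 1: edx=2+1=3
cmp edx, 6  (cmp 3,6)
jl body: taken
after mov esi, [eax]: esi=M[112]=7
after add esi, 7: esi=7+7=14
after mov esi, [eax]: esi=M[112]=7
after and esi, 7: esi=7&7=7
after add eax, 4: eax=112+4=116
after add edx, 1: edx=3+1=4
cmp edx, 6  (cmp 4,6)
jl body: taken
after mov esi, [eax]: esi=M[116]=23
after add esi, 7: esi=23+7=30
after mov esi, [eax]: esi=M[116]=23
after and esi, 7: esi=23&7=7
after add eax, 4: eax=116+4=120
after add edx, 1: edx=4+1=5
cmp edx, 6  (cmp 5,6)
jl body: taken
after mov esi, [eax]: esi=M[120]=20
after add esi, 7: esi=20+7=27
after mov esi, [eax]: esi=M[120]=20
after and esi, 7: esi=20&7=4
after add eax, 4: eax=120+4=124
after add edx, 1: edx=5+1=6
cmp edx, 6  (cmp 6,6)
jl body: not taken
mov [120], esi → M[120]=4
halt.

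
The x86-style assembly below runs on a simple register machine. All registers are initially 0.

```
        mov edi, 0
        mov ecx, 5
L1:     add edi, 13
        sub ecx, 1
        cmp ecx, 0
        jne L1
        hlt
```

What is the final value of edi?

65

after mov edi, 0: edi=0
after mov ecx, 5: ecx=5
after add edi, 13: edi=0+13=13
after sub ecx, 1: ecx=5-1=4
cmp ecx, 0  (cmp 4,0)
jne L1: taken
after add edi, 13: edi=13+13=26
after sub ecx, 1: ecx=4-1=3
cmp ecx, 0  (cmp 3,0)
jne L1: taken
after add edi, 13: edi=26+13=39
after sub ecx, 1: ecx=3-1=2
cmp ecx, 0  (cmp 2,0)
jne L1: taken
after add edi, 13: edi=39+13=52
after sub ecx, 1: ecx=2-1=1
cmp ecx, 0  (cmp 1,0)
jne L1: taken
after add edi, 13: edi=52+13=65
after sub ecx, 1: ecx=1-1=0
cmp ecx, 0  (cmp 0,0)
jne L1: not taken
halt.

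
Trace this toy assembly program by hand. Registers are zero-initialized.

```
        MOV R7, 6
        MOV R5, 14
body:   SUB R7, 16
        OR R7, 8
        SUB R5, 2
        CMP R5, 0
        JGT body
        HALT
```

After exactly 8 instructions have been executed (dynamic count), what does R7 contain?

R7=6
R5=14
R7=6-16=-10
R7=(-10)|8=-2
R5=14-2=12
CMP R5, 0  (cmp 12,0)
JGT body: taken
R7=(-2)-16=-18
After step 8: R7 = -18.

-18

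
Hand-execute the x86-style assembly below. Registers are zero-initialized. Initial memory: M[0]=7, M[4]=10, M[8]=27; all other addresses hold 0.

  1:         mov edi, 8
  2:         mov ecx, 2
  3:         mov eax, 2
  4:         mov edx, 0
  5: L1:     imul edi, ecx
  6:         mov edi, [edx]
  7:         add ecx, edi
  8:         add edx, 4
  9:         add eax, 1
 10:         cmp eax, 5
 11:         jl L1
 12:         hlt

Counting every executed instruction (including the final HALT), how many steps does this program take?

mov edi, 8 → edi=8
mov ecx, 2 → ecx=2
mov eax, 2 → eax=2
mov edx, 0 → edx=0
imul edi, ecx → edi=8*2=16
mov edi, [edx] → edi=M[0]=7
add ecx, edi → ecx=2+7=9
add edx, 4 → edx=0+4=4
add eax, 1 → eax=2+1=3
cmp eax, 5  (cmp 3,5)
jl L1: taken
imul edi, ecx → edi=7*9=63
mov edi, [edx] → edi=M[4]=10
add ecx, edi → ecx=9+10=19
add edx, 4 → edx=4+4=8
add eax, 1 → eax=3+1=4
cmp eax, 5  (cmp 4,5)
jl L1: taken
imul edi, ecx → edi=10*19=190
mov edi, [edx] → edi=M[8]=27
add ecx, edi → ecx=19+27=46
add edx, 4 → edx=8+4=12
add eax, 1 → eax=4+1=5
cmp eax, 5  (cmp 5,5)
jl L1: not taken
halt.
Total executed instructions: 26.

26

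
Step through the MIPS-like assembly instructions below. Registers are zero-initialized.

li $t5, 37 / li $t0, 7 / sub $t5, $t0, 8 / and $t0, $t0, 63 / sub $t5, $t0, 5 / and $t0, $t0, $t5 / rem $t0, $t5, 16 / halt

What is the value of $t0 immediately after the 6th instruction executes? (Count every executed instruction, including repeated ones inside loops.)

2

li $t5, 37 → $t5=37
li $t0, 7 → $t0=7
sub $t5, $t0, 8 → $t5=7-8=-1
and $t0, $t0, 63 → $t0=7&63=7
sub $t5, $t0, 5 → $t5=7-5=2
and $t0, $t0, $t5 → $t0=7&2=2
After step 6: $t0 = 2.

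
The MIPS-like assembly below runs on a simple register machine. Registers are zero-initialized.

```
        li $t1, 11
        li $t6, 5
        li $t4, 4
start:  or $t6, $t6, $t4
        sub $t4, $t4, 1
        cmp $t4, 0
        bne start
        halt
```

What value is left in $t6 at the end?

7

$t1=11
$t6=5
$t4=4
$t6=5|4=5
$t4=4-1=3
cmp $t4, 0  (cmp 3,0)
bne start: taken
$t6=5|3=7
$t4=3-1=2
cmp $t4, 0  (cmp 2,0)
bne start: taken
$t6=7|2=7
$t4=2-1=1
cmp $t4, 0  (cmp 1,0)
bne start: taken
$t6=7|1=7
$t4=1-1=0
cmp $t4, 0  (cmp 0,0)
bne start: not taken
halt.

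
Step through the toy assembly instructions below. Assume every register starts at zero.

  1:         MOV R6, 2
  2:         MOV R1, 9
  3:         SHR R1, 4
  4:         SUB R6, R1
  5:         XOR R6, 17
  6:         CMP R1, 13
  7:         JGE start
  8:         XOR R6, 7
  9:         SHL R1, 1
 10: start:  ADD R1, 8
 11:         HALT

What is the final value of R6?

MOV R6, 2 → R6=2
MOV R1, 9 → R1=9
SHR R1, 4 → R1=9>>4=0
SUB R6, R1 → R6=2-0=2
XOR R6, 17 → R6=2^17=19
CMP R1, 13  (cmp 0,13)
JGE start: not taken
XOR R6, 7 → R6=19^7=20
SHL R1, 1 → R1=0<<1=0
ADD R1, 8 → R1=0+8=8
halt.

20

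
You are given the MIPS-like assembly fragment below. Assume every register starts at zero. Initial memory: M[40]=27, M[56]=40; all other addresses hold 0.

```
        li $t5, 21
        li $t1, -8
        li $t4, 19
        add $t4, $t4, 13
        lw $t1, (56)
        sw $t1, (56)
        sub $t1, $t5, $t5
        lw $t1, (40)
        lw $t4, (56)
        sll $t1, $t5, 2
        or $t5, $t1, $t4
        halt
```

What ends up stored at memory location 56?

40

li $t5, 21 → $t5=21
li $t1, -8 → $t1=-8
li $t4, 19 → $t4=19
add $t4, $t4, 13 → $t4=19+13=32
lw $t1, (56) → $t1=M[56]=40
sw $t1, (56) → M[56]=40
sub $t1, $t5, $t5 → $t1=21-21=0
lw $t1, (40) → $t1=M[40]=27
lw $t4, (56) → $t4=M[56]=40
sll $t1, $t5, 2 → $t1=21<<2=84
or $t5, $t1, $t4 → $t5=84|40=124
halt.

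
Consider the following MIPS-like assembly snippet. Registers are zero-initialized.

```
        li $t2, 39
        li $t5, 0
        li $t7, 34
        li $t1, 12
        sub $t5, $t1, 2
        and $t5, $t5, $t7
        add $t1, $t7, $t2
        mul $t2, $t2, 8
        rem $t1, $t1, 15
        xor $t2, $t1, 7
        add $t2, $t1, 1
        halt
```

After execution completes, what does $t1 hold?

after li $t2, 39: $t2=39
after li $t5, 0: $t5=0
after li $t7, 34: $t7=34
after li $t1, 12: $t1=12
after sub $t5, $t1, 2: $t5=12-2=10
after and $t5, $t5, $t7: $t5=10&34=2
after add $t1, $t7, $t2: $t1=34+39=73
after mul $t2, $t2, 8: $t2=39*8=312
after rem $t1, $t1, 15: $t1=73%15=13
after xor $t2, $t1, 7: $t2=13^7=10
after add $t2, $t1, 1: $t2=13+1=14
halt.

13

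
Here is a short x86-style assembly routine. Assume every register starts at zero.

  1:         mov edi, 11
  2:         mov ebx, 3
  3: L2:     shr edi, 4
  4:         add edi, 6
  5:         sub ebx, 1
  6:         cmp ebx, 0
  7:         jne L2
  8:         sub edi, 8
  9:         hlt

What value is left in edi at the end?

after mov edi, 11: edi=11
after mov ebx, 3: ebx=3
after shr edi, 4: edi=11>>4=0
after add edi, 6: edi=0+6=6
after sub ebx, 1: ebx=3-1=2
cmp ebx, 0  (cmp 2,0)
jne L2: taken
after shr edi, 4: edi=6>>4=0
after add edi, 6: edi=0+6=6
after sub ebx, 1: ebx=2-1=1
cmp ebx, 0  (cmp 1,0)
jne L2: taken
after shr edi, 4: edi=6>>4=0
after add edi, 6: edi=0+6=6
after sub ebx, 1: ebx=1-1=0
cmp ebx, 0  (cmp 0,0)
jne L2: not taken
after sub edi, 8: edi=6-8=-2
halt.

-2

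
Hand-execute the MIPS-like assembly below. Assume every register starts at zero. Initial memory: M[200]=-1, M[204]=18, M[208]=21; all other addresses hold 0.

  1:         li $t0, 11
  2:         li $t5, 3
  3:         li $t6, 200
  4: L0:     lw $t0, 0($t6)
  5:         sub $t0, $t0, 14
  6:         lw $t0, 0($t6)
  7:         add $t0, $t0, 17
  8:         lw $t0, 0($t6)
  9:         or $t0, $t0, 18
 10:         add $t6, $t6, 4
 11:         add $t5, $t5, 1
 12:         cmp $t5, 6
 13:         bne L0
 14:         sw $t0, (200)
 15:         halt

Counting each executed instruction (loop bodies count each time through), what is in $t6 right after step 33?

212

after li $t0, 11: $t0=11
after li $t5, 3: $t5=3
after li $t6, 200: $t6=200
after lw $t0, 0($t6): $t0=M[200]=-1
after sub $t0, $t0, 14: $t0=(-1)-14=-15
after lw $t0, 0($t6): $t0=M[200]=-1
after add $t0, $t0, 17: $t0=(-1)+17=16
after lw $t0, 0($t6): $t0=M[200]=-1
after or $t0, $t0, 18: $t0=(-1)|18=-1
after add $t6, $t6, 4: $t6=200+4=204
after add $t5, $t5, 1: $t5=3+1=4
cmp $t5, 6  (cmp 4,6)
bne L0: taken
after lw $t0, 0($t6): $t0=M[204]=18
after sub $t0, $t0, 14: $t0=18-14=4
after lw $t0, 0($t6): $t0=M[204]=18
after add $t0, $t0, 17: $t0=18+17=35
after lw $t0, 0($t6): $t0=M[204]=18
after or $t0, $t0, 18: $t0=18|18=18
after add $t6, $t6, 4: $t6=204+4=208
after add $t5, $t5, 1: $t5=4+1=5
cmp $t5, 6  (cmp 5,6)
bne L0: taken
after lw $t0, 0($t6): $t0=M[208]=21
after sub $t0, $t0, 14: $t0=21-14=7
after lw $t0, 0($t6): $t0=M[208]=21
after add $t0, $t0, 17: $t0=21+17=38
after lw $t0, 0($t6): $t0=M[208]=21
after or $t0, $t0, 18: $t0=21|18=23
after add $t6, $t6, 4: $t6=208+4=212
after add $t5, $t5, 1: $t5=5+1=6
cmp $t5, 6  (cmp 6,6)
bne L0: not taken
After step 33: $t6 = 212.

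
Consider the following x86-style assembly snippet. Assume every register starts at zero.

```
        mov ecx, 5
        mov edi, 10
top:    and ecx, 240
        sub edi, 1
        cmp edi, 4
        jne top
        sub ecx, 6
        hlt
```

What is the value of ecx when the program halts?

after mov ecx, 5: ecx=5
after mov edi, 10: edi=10
after and ecx, 240: ecx=5&240=0
after sub edi, 1: edi=10-1=9
cmp edi, 4  (cmp 9,4)
jne top: taken
after and ecx, 240: ecx=0&240=0
after sub edi, 1: edi=9-1=8
cmp edi, 4  (cmp 8,4)
jne top: taken
after and ecx, 240: ecx=0&240=0
after sub edi, 1: edi=8-1=7
cmp edi, 4  (cmp 7,4)
jne top: taken
after and ecx, 240: ecx=0&240=0
after sub edi, 1: edi=7-1=6
cmp edi, 4  (cmp 6,4)
jne top: taken
after and ecx, 240: ecx=0&240=0
after sub edi, 1: edi=6-1=5
cmp edi, 4  (cmp 5,4)
jne top: taken
after and ecx, 240: ecx=0&240=0
after sub edi, 1: edi=5-1=4
cmp edi, 4  (cmp 4,4)
jne top: not taken
after sub ecx, 6: ecx=0-6=-6
halt.

-6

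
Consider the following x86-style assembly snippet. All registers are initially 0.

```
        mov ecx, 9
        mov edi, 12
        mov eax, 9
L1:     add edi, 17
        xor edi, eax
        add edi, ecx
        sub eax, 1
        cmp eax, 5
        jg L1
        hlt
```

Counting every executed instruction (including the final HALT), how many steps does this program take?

after mov ecx, 9: ecx=9
after mov edi, 12: edi=12
after mov eax, 9: eax=9
after add edi, 17: edi=12+17=29
after xor edi, eax: edi=29^9=20
after add edi, ecx: edi=20+9=29
after sub eax, 1: eax=9-1=8
cmp eax, 5  (cmp 8,5)
jg L1: taken
after add edi, 17: edi=29+17=46
after xor edi, eax: edi=46^8=38
after add edi, ecx: edi=38+9=47
after sub eax, 1: eax=8-1=7
cmp eax, 5  (cmp 7,5)
jg L1: taken
after add edi, 17: edi=47+17=64
after xor edi, eax: edi=64^7=71
after add edi, ecx: edi=71+9=80
after sub eax, 1: eax=7-1=6
cmp eax, 5  (cmp 6,5)
jg L1: taken
after add edi, 17: edi=80+17=97
after xor edi, eax: edi=97^6=103
after add edi, ecx: edi=103+9=112
after sub eax, 1: eax=6-1=5
cmp eax, 5  (cmp 5,5)
jg L1: not taken
halt.
Total executed instructions: 28.

28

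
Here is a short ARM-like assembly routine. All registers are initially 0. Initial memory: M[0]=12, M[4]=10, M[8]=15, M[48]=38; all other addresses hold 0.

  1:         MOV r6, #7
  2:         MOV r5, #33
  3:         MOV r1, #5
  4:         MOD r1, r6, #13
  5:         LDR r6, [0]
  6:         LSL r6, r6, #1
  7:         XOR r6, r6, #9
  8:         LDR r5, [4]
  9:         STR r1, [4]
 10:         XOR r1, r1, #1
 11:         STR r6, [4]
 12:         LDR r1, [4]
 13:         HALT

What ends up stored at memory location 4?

after MOV r6, #7: r6=7
after MOV r5, #33: r5=33
after MOV r1, #5: r1=5
after MOD r1, r6, #13: r1=7%13=7
after LDR r6, [0]: r6=M[0]=12
after LSL r6, r6, #1: r6=12<<1=24
after XOR r6, r6, #9: r6=24^9=17
after LDR r5, [4]: r5=M[4]=10
STR r1, [4] → M[4]=7
after XOR r1, r1, #1: r1=7^1=6
STR r6, [4] → M[4]=17
after LDR r1, [4]: r1=M[4]=17
halt.

17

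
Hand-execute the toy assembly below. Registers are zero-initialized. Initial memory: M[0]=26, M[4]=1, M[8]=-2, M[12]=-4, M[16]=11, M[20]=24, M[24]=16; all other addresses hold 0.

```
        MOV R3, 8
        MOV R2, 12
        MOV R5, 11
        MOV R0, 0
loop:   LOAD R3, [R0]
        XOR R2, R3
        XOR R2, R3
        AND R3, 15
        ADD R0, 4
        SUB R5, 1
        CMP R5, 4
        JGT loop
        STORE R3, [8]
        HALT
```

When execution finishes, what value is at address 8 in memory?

0

MOV R3, 8 → R3=8
MOV R2, 12 → R2=12
MOV R5, 11 → R5=11
MOV R0, 0 → R0=0
LOAD R3, [R0] → R3=M[0]=26
XOR R2, R3 → R2=12^26=22
XOR R2, R3 → R2=22^26=12
AND R3, 15 → R3=26&15=10
ADD R0, 4 → R0=0+4=4
SUB R5, 1 → R5=11-1=10
CMP R5, 4  (cmp 10,4)
JGT loop: taken
LOAD R3, [R0] → R3=M[4]=1
XOR R2, R3 → R2=12^1=13
XOR R2, R3 → R2=13^1=12
AND R3, 15 → R3=1&15=1
ADD R0, 4 → R0=4+4=8
SUB R5, 1 → R5=10-1=9
CMP R5, 4  (cmp 9,4)
JGT loop: taken
LOAD R3, [R0] → R3=M[8]=-2
XOR R2, R3 → R2=12^(-2)=-14
XOR R2, R3 → R2=(-14)^(-2)=12
AND R3, 15 → R3=(-2)&15=14
ADD R0, 4 → R0=8+4=12
SUB R5, 1 → R5=9-1=8
CMP R5, 4  (cmp 8,4)
JGT loop: taken
LOAD R3, [R0] → R3=M[12]=-4
XOR R2, R3 → R2=12^(-4)=-16
XOR R2, R3 → R2=(-16)^(-4)=12
AND R3, 15 → R3=(-4)&15=12
ADD R0, 4 → R0=12+4=16
SUB R5, 1 → R5=8-1=7
CMP R5, 4  (cmp 7,4)
JGT loop: taken
LOAD R3, [R0] → R3=M[16]=11
XOR R2, R3 → R2=12^11=7
XOR R2, R3 → R2=7^11=12
AND R3, 15 → R3=11&15=11
ADD R0, 4 → R0=16+4=20
SUB R5, 1 → R5=7-1=6
CMP R5, 4  (cmp 6,4)
JGT loop: taken
LOAD R3, [R0] → R3=M[20]=24
XOR R2, R3 → R2=12^24=20
XOR R2, R3 → R2=20^24=12
AND R3, 15 → R3=24&15=8
ADD R0, 4 → R0=20+4=24
SUB R5, 1 → R5=6-1=5
CMP R5, 4  (cmp 5,4)
JGT loop: taken
LOAD R3, [R0] → R3=M[24]=16
XOR R2, R3 → R2=12^16=28
XOR R2, R3 → R2=28^16=12
AND R3, 15 → R3=16&15=0
ADD R0, 4 → R0=24+4=28
SUB R5, 1 → R5=5-1=4
CMP R5, 4  (cmp 4,4)
JGT loop: not taken
STORE R3, [8] → M[8]=0
halt.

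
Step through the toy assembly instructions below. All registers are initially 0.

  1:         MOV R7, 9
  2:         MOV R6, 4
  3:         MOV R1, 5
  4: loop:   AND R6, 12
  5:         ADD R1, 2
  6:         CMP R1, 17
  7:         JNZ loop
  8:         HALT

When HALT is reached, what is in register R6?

MOV R7, 9 → R7=9
MOV R6, 4 → R6=4
MOV R1, 5 → R1=5
AND R6, 12 → R6=4&12=4
ADD R1, 2 → R1=5+2=7
CMP R1, 17  (cmp 7,17)
JNZ loop: taken
AND R6, 12 → R6=4&12=4
ADD R1, 2 → R1=7+2=9
CMP R1, 17  (cmp 9,17)
JNZ loop: taken
AND R6, 12 → R6=4&12=4
ADD R1, 2 → R1=9+2=11
CMP R1, 17  (cmp 11,17)
JNZ loop: taken
AND R6, 12 → R6=4&12=4
ADD R1, 2 → R1=11+2=13
CMP R1, 17  (cmp 13,17)
JNZ loop: taken
AND R6, 12 → R6=4&12=4
ADD R1, 2 → R1=13+2=15
CMP R1, 17  (cmp 15,17)
JNZ loop: taken
AND R6, 12 → R6=4&12=4
ADD R1, 2 → R1=15+2=17
CMP R1, 17  (cmp 17,17)
JNZ loop: not taken
halt.

4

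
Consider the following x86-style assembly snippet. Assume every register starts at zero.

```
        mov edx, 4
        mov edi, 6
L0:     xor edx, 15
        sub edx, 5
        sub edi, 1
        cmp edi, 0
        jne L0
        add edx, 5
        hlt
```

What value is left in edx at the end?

mov edx, 4 → edx=4
mov edi, 6 → edi=6
xor edx, 15 → edx=4^15=11
sub edx, 5 → edx=11-5=6
sub edi, 1 → edi=6-1=5
cmp edi, 0  (cmp 5,0)
jne L0: taken
xor edx, 15 → edx=6^15=9
sub edx, 5 → edx=9-5=4
sub edi, 1 → edi=5-1=4
cmp edi, 0  (cmp 4,0)
jne L0: taken
xor edx, 15 → edx=4^15=11
sub edx, 5 → edx=11-5=6
sub edi, 1 → edi=4-1=3
cmp edi, 0  (cmp 3,0)
jne L0: taken
xor edx, 15 → edx=6^15=9
sub edx, 5 → edx=9-5=4
sub edi, 1 → edi=3-1=2
cmp edi, 0  (cmp 2,0)
jne L0: taken
xor edx, 15 → edx=4^15=11
sub edx, 5 → edx=11-5=6
sub edi, 1 → edi=2-1=1
cmp edi, 0  (cmp 1,0)
jne L0: taken
xor edx, 15 → edx=6^15=9
sub edx, 5 → edx=9-5=4
sub edi, 1 → edi=1-1=0
cmp edi, 0  (cmp 0,0)
jne L0: not taken
add edx, 5 → edx=4+5=9
halt.

9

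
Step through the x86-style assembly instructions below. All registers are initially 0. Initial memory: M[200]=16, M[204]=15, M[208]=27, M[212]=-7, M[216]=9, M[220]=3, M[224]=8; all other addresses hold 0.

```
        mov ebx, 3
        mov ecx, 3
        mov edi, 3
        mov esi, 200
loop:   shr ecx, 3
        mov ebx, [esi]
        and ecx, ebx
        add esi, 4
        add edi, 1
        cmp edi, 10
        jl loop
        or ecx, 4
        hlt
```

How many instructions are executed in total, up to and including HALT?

mov ebx, 3 → ebx=3
mov ecx, 3 → ecx=3
mov edi, 3 → edi=3
mov esi, 200 → esi=200
shr ecx, 3 → ecx=3>>3=0
mov ebx, [esi] → ebx=M[200]=16
and ecx, ebx → ecx=0&16=0
add esi, 4 → esi=200+4=204
add edi, 1 → edi=3+1=4
cmp edi, 10  (cmp 4,10)
jl loop: taken
shr ecx, 3 → ecx=0>>3=0
mov ebx, [esi] → ebx=M[204]=15
and ecx, ebx → ecx=0&15=0
add esi, 4 → esi=204+4=208
add edi, 1 → edi=4+1=5
cmp edi, 10  (cmp 5,10)
jl loop: taken
shr ecx, 3 → ecx=0>>3=0
mov ebx, [esi] → ebx=M[208]=27
and ecx, ebx → ecx=0&27=0
add esi, 4 → esi=208+4=212
add edi, 1 → edi=5+1=6
cmp edi, 10  (cmp 6,10)
jl loop: taken
shr ecx, 3 → ecx=0>>3=0
mov ebx, [esi] → ebx=M[212]=-7
and ecx, ebx → ecx=0&(-7)=0
add esi, 4 → esi=212+4=216
add edi, 1 → edi=6+1=7
cmp edi, 10  (cmp 7,10)
jl loop: taken
shr ecx, 3 → ecx=0>>3=0
mov ebx, [esi] → ebx=M[216]=9
and ecx, ebx → ecx=0&9=0
add esi, 4 → esi=216+4=220
add edi, 1 → edi=7+1=8
cmp edi, 10  (cmp 8,10)
jl loop: taken
shr ecx, 3 → ecx=0>>3=0
mov ebx, [esi] → ebx=M[220]=3
and ecx, ebx → ecx=0&3=0
add esi, 4 → esi=220+4=224
add edi, 1 → edi=8+1=9
cmp edi, 10  (cmp 9,10)
jl loop: taken
shr ecx, 3 → ecx=0>>3=0
mov ebx, [esi] → ebx=M[224]=8
and ecx, ebx → ecx=0&8=0
add esi, 4 → esi=224+4=228
add edi, 1 → edi=9+1=10
cmp edi, 10  (cmp 10,10)
jl loop: not taken
or ecx, 4 → ecx=0|4=4
halt.
Total executed instructions: 55.

55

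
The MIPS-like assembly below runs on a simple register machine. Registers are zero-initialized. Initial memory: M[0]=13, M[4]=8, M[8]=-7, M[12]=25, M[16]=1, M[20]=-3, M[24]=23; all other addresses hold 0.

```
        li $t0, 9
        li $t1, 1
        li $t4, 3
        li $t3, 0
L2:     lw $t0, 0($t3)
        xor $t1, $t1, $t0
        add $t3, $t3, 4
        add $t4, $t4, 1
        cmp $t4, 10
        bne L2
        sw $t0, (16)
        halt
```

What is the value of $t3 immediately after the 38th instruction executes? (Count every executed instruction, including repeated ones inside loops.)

24

$t0=9
$t1=1
$t4=3
$t3=0
$t0=M[0]=13
$t1=1^13=12
$t3=0+4=4
$t4=3+1=4
cmp $t4, 10  (cmp 4,10)
bne L2: taken
$t0=M[4]=8
$t1=12^8=4
$t3=4+4=8
$t4=4+1=5
cmp $t4, 10  (cmp 5,10)
bne L2: taken
$t0=M[8]=-7
$t1=4^(-7)=-3
$t3=8+4=12
$t4=5+1=6
cmp $t4, 10  (cmp 6,10)
bne L2: taken
$t0=M[12]=25
$t1=(-3)^25=-28
$t3=12+4=16
$t4=6+1=7
cmp $t4, 10  (cmp 7,10)
bne L2: taken
$t0=M[16]=1
$t1=(-28)^1=-27
$t3=16+4=20
$t4=7+1=8
cmp $t4, 10  (cmp 8,10)
bne L2: taken
$t0=M[20]=-3
$t1=(-27)^(-3)=24
$t3=20+4=24
$t4=8+1=9
After step 38: $t3 = 24.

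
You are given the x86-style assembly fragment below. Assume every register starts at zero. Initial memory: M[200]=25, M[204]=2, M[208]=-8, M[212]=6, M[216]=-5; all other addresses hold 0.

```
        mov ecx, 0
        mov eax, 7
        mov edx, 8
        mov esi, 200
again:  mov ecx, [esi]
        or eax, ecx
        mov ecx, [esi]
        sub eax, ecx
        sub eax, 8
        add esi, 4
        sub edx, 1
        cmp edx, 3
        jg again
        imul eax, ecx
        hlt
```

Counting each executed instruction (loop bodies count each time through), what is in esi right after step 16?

204

mov ecx, 0 → ecx=0
mov eax, 7 → eax=7
mov edx, 8 → edx=8
mov esi, 200 → esi=200
mov ecx, [esi] → ecx=M[200]=25
or eax, ecx → eax=7|25=31
mov ecx, [esi] → ecx=M[200]=25
sub eax, ecx → eax=31-25=6
sub eax, 8 → eax=6-8=-2
add esi, 4 → esi=200+4=204
sub edx, 1 → edx=8-1=7
cmp edx, 3  (cmp 7,3)
jg again: taken
mov ecx, [esi] → ecx=M[204]=2
or eax, ecx → eax=(-2)|2=-2
mov ecx, [esi] → ecx=M[204]=2
After step 16: esi = 204.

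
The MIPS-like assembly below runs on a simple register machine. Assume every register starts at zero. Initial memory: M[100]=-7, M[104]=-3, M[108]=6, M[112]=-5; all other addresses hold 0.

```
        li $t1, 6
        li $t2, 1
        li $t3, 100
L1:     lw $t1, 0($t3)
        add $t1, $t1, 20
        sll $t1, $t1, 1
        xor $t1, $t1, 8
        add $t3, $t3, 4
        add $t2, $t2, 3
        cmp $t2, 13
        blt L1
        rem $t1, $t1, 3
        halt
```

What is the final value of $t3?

li $t1, 6 → $t1=6
li $t2, 1 → $t2=1
li $t3, 100 → $t3=100
lw $t1, 0($t3) → $t1=M[100]=-7
add $t1, $t1, 20 → $t1=(-7)+20=13
sll $t1, $t1, 1 → $t1=13<<1=26
xor $t1, $t1, 8 → $t1=26^8=18
add $t3, $t3, 4 → $t3=100+4=104
add $t2, $t2, 3 → $t2=1+3=4
cmp $t2, 13  (cmp 4,13)
blt L1: taken
lw $t1, 0($t3) → $t1=M[104]=-3
add $t1, $t1, 20 → $t1=(-3)+20=17
sll $t1, $t1, 1 → $t1=17<<1=34
xor $t1, $t1, 8 → $t1=34^8=42
add $t3, $t3, 4 → $t3=104+4=108
add $t2, $t2, 3 → $t2=4+3=7
cmp $t2, 13  (cmp 7,13)
blt L1: taken
lw $t1, 0($t3) → $t1=M[108]=6
add $t1, $t1, 20 → $t1=6+20=26
sll $t1, $t1, 1 → $t1=26<<1=52
xor $t1, $t1, 8 → $t1=52^8=60
add $t3, $t3, 4 → $t3=108+4=112
add $t2, $t2, 3 → $t2=7+3=10
cmp $t2, 13  (cmp 10,13)
blt L1: taken
lw $t1, 0($t3) → $t1=M[112]=-5
add $t1, $t1, 20 → $t1=(-5)+20=15
sll $t1, $t1, 1 → $t1=15<<1=30
xor $t1, $t1, 8 → $t1=30^8=22
add $t3, $t3, 4 → $t3=112+4=116
add $t2, $t2, 3 → $t2=10+3=13
cmp $t2, 13  (cmp 13,13)
blt L1: not taken
rem $t1, $t1, 3 → $t1=22%3=1
halt.

116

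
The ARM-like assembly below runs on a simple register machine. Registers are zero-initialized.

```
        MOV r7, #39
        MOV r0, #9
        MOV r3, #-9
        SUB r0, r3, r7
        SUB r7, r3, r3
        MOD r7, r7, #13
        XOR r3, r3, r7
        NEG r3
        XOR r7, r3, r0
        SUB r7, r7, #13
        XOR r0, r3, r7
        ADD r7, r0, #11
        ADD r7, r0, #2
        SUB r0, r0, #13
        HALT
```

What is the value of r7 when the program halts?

-57

after MOV r7, #39: r7=39
after MOV r0, #9: r0=9
after MOV r3, #-9: r3=-9
after SUB r0, r3, r7: r0=(-9)-39=-48
after SUB r7, r3, r3: r7=(-9)-(-9)=0
after MOD r7, r7, #13: r7=0%13=0
after XOR r3, r3, r7: r3=(-9)^0=-9
after NEG r3: r3=-(-9)=9
after XOR r7, r3, r0: r7=9^(-48)=-39
after SUB r7, r7, #13: r7=(-39)-13=-52
after XOR r0, r3, r7: r0=9^(-52)=-59
after ADD r7, r0, #11: r7=(-59)+11=-48
after ADD r7, r0, #2: r7=(-59)+2=-57
after SUB r0, r0, #13: r0=(-59)-13=-72
halt.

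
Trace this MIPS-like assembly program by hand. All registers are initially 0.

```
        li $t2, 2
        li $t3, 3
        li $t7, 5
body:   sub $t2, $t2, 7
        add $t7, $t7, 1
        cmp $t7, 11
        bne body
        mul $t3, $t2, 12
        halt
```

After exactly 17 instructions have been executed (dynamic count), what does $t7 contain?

$t2=2
$t3=3
$t7=5
$t2=2-7=-5
$t7=5+1=6
cmp $t7, 11  (cmp 6,11)
bne body: taken
$t2=(-5)-7=-12
$t7=6+1=7
cmp $t7, 11  (cmp 7,11)
bne body: taken
$t2=(-12)-7=-19
$t7=7+1=8
cmp $t7, 11  (cmp 8,11)
bne body: taken
$t2=(-19)-7=-26
$t7=8+1=9
After step 17: $t7 = 9.

9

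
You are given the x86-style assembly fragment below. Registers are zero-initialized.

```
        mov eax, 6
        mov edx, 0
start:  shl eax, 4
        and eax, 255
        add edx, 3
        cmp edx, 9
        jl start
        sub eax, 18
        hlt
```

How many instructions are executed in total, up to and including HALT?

19

after mov eax, 6: eax=6
after mov edx, 0: edx=0
after shl eax, 4: eax=6<<4=96
after and eax, 255: eax=96&255=96
after add edx, 3: edx=0+3=3
cmp edx, 9  (cmp 3,9)
jl start: taken
after shl eax, 4: eax=96<<4=1536
after and eax, 255: eax=1536&255=0
after add edx, 3: edx=3+3=6
cmp edx, 9  (cmp 6,9)
jl start: taken
after shl eax, 4: eax=0<<4=0
after and eax, 255: eax=0&255=0
after add edx, 3: edx=6+3=9
cmp edx, 9  (cmp 9,9)
jl start: not taken
after sub eax, 18: eax=0-18=-18
halt.
Total executed instructions: 19.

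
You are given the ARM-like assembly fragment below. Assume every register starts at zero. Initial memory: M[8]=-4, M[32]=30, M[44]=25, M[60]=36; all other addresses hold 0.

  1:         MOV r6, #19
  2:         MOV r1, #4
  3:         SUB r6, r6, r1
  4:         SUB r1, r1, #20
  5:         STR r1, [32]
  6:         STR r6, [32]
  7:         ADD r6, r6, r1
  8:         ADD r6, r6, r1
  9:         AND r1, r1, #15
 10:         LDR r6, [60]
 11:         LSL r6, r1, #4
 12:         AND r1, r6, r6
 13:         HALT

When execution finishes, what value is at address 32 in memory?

15

after MOV r6, #19: r6=19
after MOV r1, #4: r1=4
after SUB r6, r6, r1: r6=19-4=15
after SUB r1, r1, #20: r1=4-20=-16
STR r1, [32] → M[32]=-16
STR r6, [32] → M[32]=15
after ADD r6, r6, r1: r6=15+(-16)=-1
after ADD r6, r6, r1: r6=(-1)+(-16)=-17
after AND r1, r1, #15: r1=(-16)&15=0
after LDR r6, [60]: r6=M[60]=36
after LSL r6, r1, #4: r6=0<<4=0
after AND r1, r6, r6: r1=0&0=0
halt.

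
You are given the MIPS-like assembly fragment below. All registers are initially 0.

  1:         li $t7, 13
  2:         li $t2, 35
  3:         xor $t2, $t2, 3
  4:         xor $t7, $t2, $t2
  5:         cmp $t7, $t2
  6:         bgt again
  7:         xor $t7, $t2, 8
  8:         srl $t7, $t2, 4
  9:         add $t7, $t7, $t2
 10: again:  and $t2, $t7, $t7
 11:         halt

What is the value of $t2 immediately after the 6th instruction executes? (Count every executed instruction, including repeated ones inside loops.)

32

li $t7, 13 → $t7=13
li $t2, 35 → $t2=35
xor $t2, $t2, 3 → $t2=35^3=32
xor $t7, $t2, $t2 → $t7=32^32=0
cmp $t7, $t2  (cmp 0,32)
bgt again: not taken
After step 6: $t2 = 32.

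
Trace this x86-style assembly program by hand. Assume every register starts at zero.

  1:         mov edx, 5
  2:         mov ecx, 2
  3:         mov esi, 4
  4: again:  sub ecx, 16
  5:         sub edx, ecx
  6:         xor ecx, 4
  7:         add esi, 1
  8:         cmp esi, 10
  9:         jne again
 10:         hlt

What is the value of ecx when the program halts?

mov edx, 5 → edx=5
mov ecx, 2 → ecx=2
mov esi, 4 → esi=4
sub ecx, 16 → ecx=2-16=-14
sub edx, ecx → edx=5-(-14)=19
xor ecx, 4 → ecx=(-14)^4=-10
add esi, 1 → esi=4+1=5
cmp esi, 10  (cmp 5,10)
jne again: taken
sub ecx, 16 → ecx=(-10)-16=-26
sub edx, ecx → edx=19-(-26)=45
xor ecx, 4 → ecx=(-26)^4=-30
add esi, 1 → esi=5+1=6
cmp esi, 10  (cmp 6,10)
jne again: taken
sub ecx, 16 → ecx=(-30)-16=-46
sub edx, ecx → edx=45-(-46)=91
xor ecx, 4 → ecx=(-46)^4=-42
add esi, 1 → esi=6+1=7
cmp esi, 10  (cmp 7,10)
jne again: taken
sub ecx, 16 → ecx=(-42)-16=-58
sub edx, ecx → edx=91-(-58)=149
xor ecx, 4 → ecx=(-58)^4=-62
add esi, 1 → esi=7+1=8
cmp esi, 10  (cmp 8,10)
jne again: taken
sub ecx, 16 → ecx=(-62)-16=-78
sub edx, ecx → edx=149-(-78)=227
xor ecx, 4 → ecx=(-78)^4=-74
add esi, 1 → esi=8+1=9
cmp esi, 10  (cmp 9,10)
jne again: taken
sub ecx, 16 → ecx=(-74)-16=-90
sub edx, ecx → edx=227-(-90)=317
xor ecx, 4 → ecx=(-90)^4=-94
add esi, 1 → esi=9+1=10
cmp esi, 10  (cmp 10,10)
jne again: not taken
halt.

-94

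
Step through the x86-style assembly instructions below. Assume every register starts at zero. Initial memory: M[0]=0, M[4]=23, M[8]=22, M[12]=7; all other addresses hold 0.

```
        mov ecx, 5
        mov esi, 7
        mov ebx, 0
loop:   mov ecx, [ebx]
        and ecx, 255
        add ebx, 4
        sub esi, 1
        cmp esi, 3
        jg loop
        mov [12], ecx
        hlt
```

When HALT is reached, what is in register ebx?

ecx=5
esi=7
ebx=0
ecx=M[0]=0
ecx=0&255=0
ebx=0+4=4
esi=7-1=6
cmp esi, 3  (cmp 6,3)
jg loop: taken
ecx=M[4]=23
ecx=23&255=23
ebx=4+4=8
esi=6-1=5
cmp esi, 3  (cmp 5,3)
jg loop: taken
ecx=M[8]=22
ecx=22&255=22
ebx=8+4=12
esi=5-1=4
cmp esi, 3  (cmp 4,3)
jg loop: taken
ecx=M[12]=7
ecx=7&255=7
ebx=12+4=16
esi=4-1=3
cmp esi, 3  (cmp 3,3)
jg loop: not taken
mov [12], ecx → M[12]=7
halt.

16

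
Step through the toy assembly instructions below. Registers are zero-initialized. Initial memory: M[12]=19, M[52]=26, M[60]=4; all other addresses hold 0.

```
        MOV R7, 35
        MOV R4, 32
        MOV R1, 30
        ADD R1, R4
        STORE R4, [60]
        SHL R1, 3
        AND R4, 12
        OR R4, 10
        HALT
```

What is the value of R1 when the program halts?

496

R7=35
R4=32
R1=30
R1=30+32=62
STORE R4, [60] → M[60]=32
R1=62<<3=496
R4=32&12=0
R4=0|10=10
halt.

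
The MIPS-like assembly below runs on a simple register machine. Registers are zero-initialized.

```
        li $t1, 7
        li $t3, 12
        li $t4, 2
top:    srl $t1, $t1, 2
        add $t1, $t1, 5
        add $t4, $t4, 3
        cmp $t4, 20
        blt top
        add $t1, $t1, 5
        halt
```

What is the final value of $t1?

11

after li $t1, 7: $t1=7
after li $t3, 12: $t3=12
after li $t4, 2: $t4=2
after srl $t1, $t1, 2: $t1=7>>2=1
after add $t1, $t1, 5: $t1=1+5=6
after add $t4, $t4, 3: $t4=2+3=5
cmp $t4, 20  (cmp 5,20)
blt top: taken
after srl $t1, $t1, 2: $t1=6>>2=1
after add $t1, $t1, 5: $t1=1+5=6
after add $t4, $t4, 3: $t4=5+3=8
cmp $t4, 20  (cmp 8,20)
blt top: taken
after srl $t1, $t1, 2: $t1=6>>2=1
after add $t1, $t1, 5: $t1=1+5=6
after add $t4, $t4, 3: $t4=8+3=11
cmp $t4, 20  (cmp 11,20)
blt top: taken
after srl $t1, $t1, 2: $t1=6>>2=1
after add $t1, $t1, 5: $t1=1+5=6
after add $t4, $t4, 3: $t4=11+3=14
cmp $t4, 20  (cmp 14,20)
blt top: taken
after srl $t1, $t1, 2: $t1=6>>2=1
after add $t1, $t1, 5: $t1=1+5=6
after add $t4, $t4, 3: $t4=14+3=17
cmp $t4, 20  (cmp 17,20)
blt top: taken
after srl $t1, $t1, 2: $t1=6>>2=1
after add $t1, $t1, 5: $t1=1+5=6
after add $t4, $t4, 3: $t4=17+3=20
cmp $t4, 20  (cmp 20,20)
blt top: not taken
after add $t1, $t1, 5: $t1=6+5=11
halt.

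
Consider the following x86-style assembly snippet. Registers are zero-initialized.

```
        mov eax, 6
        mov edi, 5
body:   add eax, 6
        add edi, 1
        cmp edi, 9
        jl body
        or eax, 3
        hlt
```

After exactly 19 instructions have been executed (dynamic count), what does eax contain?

31

eax=6
edi=5
eax=6+6=12
edi=5+1=6
cmp edi, 9  (cmp 6,9)
jl body: taken
eax=12+6=18
edi=6+1=7
cmp edi, 9  (cmp 7,9)
jl body: taken
eax=18+6=24
edi=7+1=8
cmp edi, 9  (cmp 8,9)
jl body: taken
eax=24+6=30
edi=8+1=9
cmp edi, 9  (cmp 9,9)
jl body: not taken
eax=30|3=31
After step 19: eax = 31.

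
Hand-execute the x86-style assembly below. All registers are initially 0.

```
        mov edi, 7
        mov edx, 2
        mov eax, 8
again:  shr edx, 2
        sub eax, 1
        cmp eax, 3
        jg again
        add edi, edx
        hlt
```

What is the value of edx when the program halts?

0

edi=7
edx=2
eax=8
edx=2>>2=0
eax=8-1=7
cmp eax, 3  (cmp 7,3)
jg again: taken
edx=0>>2=0
eax=7-1=6
cmp eax, 3  (cmp 6,3)
jg again: taken
edx=0>>2=0
eax=6-1=5
cmp eax, 3  (cmp 5,3)
jg again: taken
edx=0>>2=0
eax=5-1=4
cmp eax, 3  (cmp 4,3)
jg again: taken
edx=0>>2=0
eax=4-1=3
cmp eax, 3  (cmp 3,3)
jg again: not taken
edi=7+0=7
halt.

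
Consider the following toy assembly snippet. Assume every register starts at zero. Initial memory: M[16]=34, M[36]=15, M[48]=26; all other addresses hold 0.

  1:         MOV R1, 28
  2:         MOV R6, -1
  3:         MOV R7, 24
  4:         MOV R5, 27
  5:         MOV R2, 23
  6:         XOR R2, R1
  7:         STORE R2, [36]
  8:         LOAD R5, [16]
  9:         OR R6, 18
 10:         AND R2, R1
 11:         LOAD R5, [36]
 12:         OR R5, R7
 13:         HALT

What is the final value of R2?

8

R1=28
R6=-1
R7=24
R5=27
R2=23
R2=23^28=11
STORE R2, [36] → M[36]=11
R5=M[16]=34
R6=(-1)|18=-1
R2=11&28=8
R5=M[36]=11
R5=11|24=27
halt.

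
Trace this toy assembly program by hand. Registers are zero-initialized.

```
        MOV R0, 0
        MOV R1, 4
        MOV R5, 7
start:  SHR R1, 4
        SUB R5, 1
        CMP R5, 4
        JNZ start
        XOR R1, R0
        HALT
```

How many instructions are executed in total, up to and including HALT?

17

MOV R0, 0 → R0=0
MOV R1, 4 → R1=4
MOV R5, 7 → R5=7
SHR R1, 4 → R1=4>>4=0
SUB R5, 1 → R5=7-1=6
CMP R5, 4  (cmp 6,4)
JNZ start: taken
SHR R1, 4 → R1=0>>4=0
SUB R5, 1 → R5=6-1=5
CMP R5, 4  (cmp 5,4)
JNZ start: taken
SHR R1, 4 → R1=0>>4=0
SUB R5, 1 → R5=5-1=4
CMP R5, 4  (cmp 4,4)
JNZ start: not taken
XOR R1, R0 → R1=0^0=0
halt.
Total executed instructions: 17.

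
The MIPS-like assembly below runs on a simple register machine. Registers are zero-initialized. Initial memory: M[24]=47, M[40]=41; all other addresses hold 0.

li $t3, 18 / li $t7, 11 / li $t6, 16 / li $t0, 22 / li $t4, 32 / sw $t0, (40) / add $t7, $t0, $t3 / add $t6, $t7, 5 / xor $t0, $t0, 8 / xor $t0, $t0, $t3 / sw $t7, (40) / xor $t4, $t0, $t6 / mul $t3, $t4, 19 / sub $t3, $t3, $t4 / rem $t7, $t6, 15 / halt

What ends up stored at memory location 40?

after li $t3, 18: $t3=18
after li $t7, 11: $t7=11
after li $t6, 16: $t6=16
after li $t0, 22: $t0=22
after li $t4, 32: $t4=32
sw $t0, (40) → M[40]=22
after add $t7, $t0, $t3: $t7=22+18=40
after add $t6, $t7, 5: $t6=40+5=45
after xor $t0, $t0, 8: $t0=22^8=30
after xor $t0, $t0, $t3: $t0=30^18=12
sw $t7, (40) → M[40]=40
after xor $t4, $t0, $t6: $t4=12^45=33
after mul $t3, $t4, 19: $t3=33*19=627
after sub $t3, $t3, $t4: $t3=627-33=594
after rem $t7, $t6, 15: $t7=45%15=0
halt.

40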